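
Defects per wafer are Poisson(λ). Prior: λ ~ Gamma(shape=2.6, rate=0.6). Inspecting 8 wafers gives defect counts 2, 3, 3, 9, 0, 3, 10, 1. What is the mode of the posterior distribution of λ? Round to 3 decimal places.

3.791

Σ counts = 31. Posterior: Gamma(shape = 2.6+31 = 33.6, rate = 0.6+8 = 8.6).
Mode = (α−1)/β = 32.6/8.6 = 3.791.
Mean = α/β = 33.6/8.6 = 3.907.
This is the posterior mode — the MAP estimate.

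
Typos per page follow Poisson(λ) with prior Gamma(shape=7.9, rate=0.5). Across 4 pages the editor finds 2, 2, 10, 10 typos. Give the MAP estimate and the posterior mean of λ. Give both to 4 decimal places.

Σ counts = 24. Posterior: Gamma(shape = 7.9+24 = 31.9, rate = 0.5+4 = 4.5).
Mode = (α−1)/β = 30.9/4.5 = 6.8667.
Mean = α/β = 31.9/4.5 = 7.0889.
The mean is pulled above the mode by the posterior's right skew.

MAP estimate = 6.8667, posterior mean = 7.0889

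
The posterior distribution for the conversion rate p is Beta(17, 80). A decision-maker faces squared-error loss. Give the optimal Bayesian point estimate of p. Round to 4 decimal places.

0.1753

Mode = (17−1)/(17+80−2) = 16/95 = 0.1684.
Mean = 17/(17+80) = 17/97 = 0.1753.
Squared-error loss ⇒ the optimal estimator is the posterior mean.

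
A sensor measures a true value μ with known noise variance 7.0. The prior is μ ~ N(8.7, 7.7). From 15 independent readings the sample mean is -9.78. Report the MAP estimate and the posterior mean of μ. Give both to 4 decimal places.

Posterior for μ is Normal. Precision-weighted mean: (1/7.7·8.7 + 15/7.0·-9.78) / (1/7.7 + 15/7.0) = -8.7240.
A Normal posterior is symmetric, so mode = mean.

MAP estimate = -8.7240, posterior mean = -8.7240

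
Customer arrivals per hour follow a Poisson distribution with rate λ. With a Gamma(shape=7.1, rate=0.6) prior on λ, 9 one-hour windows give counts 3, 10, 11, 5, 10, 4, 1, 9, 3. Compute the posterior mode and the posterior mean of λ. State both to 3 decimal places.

Σ counts = 56. Posterior: Gamma(shape = 7.1+56 = 63.1, rate = 0.6+9 = 9.6).
Mode = (α−1)/β = 62.1/9.6 = 6.469.
Mean = α/β = 63.1/9.6 = 6.573.

posterior mode = 6.469, posterior mean = 6.573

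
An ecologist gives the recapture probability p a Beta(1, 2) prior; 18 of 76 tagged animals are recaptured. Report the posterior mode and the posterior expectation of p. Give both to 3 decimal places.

posterior mode = 0.234, posterior expectation = 0.241

Posterior: Beta(1+18, 2+58) = Beta(19, 60).
Mode = (19−1)/(19+60−2) = 18/77 = 0.234.
Mean = 19/(19+60) = 19/79 = 0.241.
The posterior is right-skewed, so the mean exceeds the mode.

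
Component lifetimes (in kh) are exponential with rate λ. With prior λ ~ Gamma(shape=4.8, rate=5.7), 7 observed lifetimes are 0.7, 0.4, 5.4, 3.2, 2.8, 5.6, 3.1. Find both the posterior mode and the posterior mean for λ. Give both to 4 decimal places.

Σ times = 21.2. Posterior: Gamma(shape = 4.8+7 = 11.8, rate = 5.7+21.2 = 26.9).
Mode = (α−1)/β = 10.8/26.9 = 0.4015.
Mean = α/β = 11.8/26.9 = 0.4387.

λ_MAP = 0.4015, E[λ|data] = 0.4387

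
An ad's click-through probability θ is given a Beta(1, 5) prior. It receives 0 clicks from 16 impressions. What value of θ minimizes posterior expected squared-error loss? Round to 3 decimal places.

0.045

Posterior: Beta(1+0, 5+16) = Beta(1, 21).
Since α = 1 ≤ 1 and β > 1, the Beta density is monotone decreasing on [0,1]; the mode is at 0.
Mean = 1/(1+21) = 0.045.
Squared-error loss ⇒ the optimal estimator is the posterior mean.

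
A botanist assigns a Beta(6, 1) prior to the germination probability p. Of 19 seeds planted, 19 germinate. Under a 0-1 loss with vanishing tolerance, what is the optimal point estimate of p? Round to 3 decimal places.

1.000

Posterior: Beta(6+19, 1+0) = Beta(25, 1).
Since β = 1 ≤ 1 and α > 1, the Beta density is monotone increasing on [0,1]; the mode is at 1.
Mean = 25/(25+1) = 0.962.
This is the posterior mode — the MAP estimate.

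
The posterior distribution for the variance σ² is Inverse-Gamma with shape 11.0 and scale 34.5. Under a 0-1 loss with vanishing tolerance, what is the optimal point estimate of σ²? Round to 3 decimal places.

Mode = β/(α+1) = 34.5/12.0 = 2.875.
Mean = β/(α−1) = 34.5/10.0 = 3.450.
This is the posterior mode — the MAP estimate.

2.875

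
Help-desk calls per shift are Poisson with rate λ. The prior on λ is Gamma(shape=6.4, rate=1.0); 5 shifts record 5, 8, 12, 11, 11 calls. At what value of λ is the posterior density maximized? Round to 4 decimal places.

Σ counts = 47. Posterior: Gamma(shape = 6.4+47 = 53.4, rate = 1.0+5 = 6.0).
Mode = (α−1)/β = 52.4/6.0 = 8.7333.
Mean = α/β = 53.4/6.0 = 8.9000.
This is the posterior mode — the MAP estimate.

8.7333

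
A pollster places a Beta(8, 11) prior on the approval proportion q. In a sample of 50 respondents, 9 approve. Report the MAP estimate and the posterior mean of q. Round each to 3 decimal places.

MAP = 0.239, posterior mean = 0.246

Posterior: Beta(8+9, 11+41) = Beta(17, 52).
Mode = (17−1)/(17+52−2) = 16/67 = 0.239.
Mean = 17/(17+52) = 17/69 = 0.246.
The posterior is right-skewed, so the mean exceeds the mode.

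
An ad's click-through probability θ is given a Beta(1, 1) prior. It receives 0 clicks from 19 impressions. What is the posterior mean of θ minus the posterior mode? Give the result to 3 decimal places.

0.048

Posterior: Beta(1+0, 1+19) = Beta(1, 20).
Since α = 1 ≤ 1 and β > 1, the Beta density is monotone decreasing on [0,1]; the mode is at 0.
Mean = 1/(1+20) = 0.048.
Difference = 0.048 − 0.000 = 0.048.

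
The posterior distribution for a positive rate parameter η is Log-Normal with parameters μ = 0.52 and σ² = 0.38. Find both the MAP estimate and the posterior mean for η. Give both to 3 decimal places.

MAP estimate = 1.150, posterior mean = 2.034

Mode = exp(μ − σ²) = exp(0.14) = 1.150.
Mean = exp(μ + σ²/2) = exp(0.710) = 2.034.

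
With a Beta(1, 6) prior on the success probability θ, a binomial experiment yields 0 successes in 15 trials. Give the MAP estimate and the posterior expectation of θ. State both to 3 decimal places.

Posterior: Beta(1+0, 6+15) = Beta(1, 21).
Since α = 1 ≤ 1 and β > 1, the Beta density is monotone decreasing on [0,1]; the mode is at 0.
Mean = 1/(1+21) = 0.045.

MAP = 0.000; posterior mean = 0.045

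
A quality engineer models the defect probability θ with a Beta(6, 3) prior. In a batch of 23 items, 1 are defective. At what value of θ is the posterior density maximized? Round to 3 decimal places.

Posterior: Beta(6+1, 3+22) = Beta(7, 25).
Mode = (7−1)/(7+25−2) = 6/30 = 0.200.
Mean = 7/(7+25) = 7/32 = 0.219.
This is the posterior mode — the MAP estimate.

0.200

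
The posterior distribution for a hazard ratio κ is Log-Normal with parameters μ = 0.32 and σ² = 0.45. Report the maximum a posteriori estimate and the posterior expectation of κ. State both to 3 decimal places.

MAP = 0.878, posterior mean = 1.725

Mode = exp(μ − σ²) = exp(-0.13) = 0.878.
Mean = exp(μ + σ²/2) = exp(0.545) = 1.725.
The posterior is right-skewed, so the mean exceeds the mode.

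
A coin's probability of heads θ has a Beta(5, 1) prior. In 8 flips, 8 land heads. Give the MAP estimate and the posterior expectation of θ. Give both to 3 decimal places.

Posterior: Beta(5+8, 1+0) = Beta(13, 1).
Since β = 1 ≤ 1 and α > 1, the Beta density is monotone increasing on [0,1]; the mode is at 1.
Mean = 13/(13+1) = 0.929.

MAP: 1.000. Posterior mean: 0.929.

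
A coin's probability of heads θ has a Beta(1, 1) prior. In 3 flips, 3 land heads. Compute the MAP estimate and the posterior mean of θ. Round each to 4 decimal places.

Posterior: Beta(1+3, 1+0) = Beta(4, 1).
Since β = 1 ≤ 1 and α > 1, the Beta density is monotone increasing on [0,1]; the mode is at 1.
Mean = 4/(4+1) = 0.8000.
Mode > mean: the posterior has a left tail.

MAP = 1.0000, posterior mean = 0.8000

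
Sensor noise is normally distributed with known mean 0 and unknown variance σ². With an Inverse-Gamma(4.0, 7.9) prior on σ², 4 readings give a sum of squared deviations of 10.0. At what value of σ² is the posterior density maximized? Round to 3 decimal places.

Posterior: Inverse-Gamma(shape = 4.0+4/2 = 6.0, scale = 7.9+10.0/2 = 12.9).
Mode = β/(α+1) = 12.9/7.0 = 1.843.
Mean = β/(α−1) = 12.9/5.0 = 2.580.
This is the posterior mode — the MAP estimate.

1.843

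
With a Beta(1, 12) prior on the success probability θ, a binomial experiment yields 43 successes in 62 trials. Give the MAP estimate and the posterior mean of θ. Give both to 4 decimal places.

MAP = 0.5890, posterior mean = 0.5867

Posterior: Beta(1+43, 12+19) = Beta(44, 31).
Mode = (44−1)/(44+31−2) = 43/73 = 0.5890.
Mean = 44/(44+31) = 44/75 = 0.5867.
The posterior is left-skewed, so the mode exceeds the mean.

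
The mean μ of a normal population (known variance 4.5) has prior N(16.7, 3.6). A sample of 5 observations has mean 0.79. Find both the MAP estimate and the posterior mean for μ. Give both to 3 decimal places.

μ_MAP = 3.972, E[μ|data] = 3.972

Posterior for μ is Normal. Precision-weighted mean: (1/3.6·16.7 + 5/4.5·0.79) / (1/3.6 + 5/4.5) = 3.972.
A Normal posterior is symmetric, so mode = mean.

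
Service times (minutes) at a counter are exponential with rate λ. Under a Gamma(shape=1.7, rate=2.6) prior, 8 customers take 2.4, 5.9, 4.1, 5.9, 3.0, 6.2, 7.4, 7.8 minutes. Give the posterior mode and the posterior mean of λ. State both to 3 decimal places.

λ_MAP = 0.192, E[λ|data] = 0.214

Σ times = 42.7. Posterior: Gamma(shape = 1.7+8 = 9.7, rate = 2.6+42.7 = 45.3).
Mode = (α−1)/β = 8.7/45.3 = 0.192.
Mean = α/β = 9.7/45.3 = 0.214.
The mean is pulled above the mode by the posterior's right skew.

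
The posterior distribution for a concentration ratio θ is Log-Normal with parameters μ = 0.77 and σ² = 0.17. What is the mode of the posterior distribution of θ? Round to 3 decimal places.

Mode = exp(μ − σ²) = exp(0.60) = 1.822.
Mean = exp(μ + σ²/2) = exp(0.855) = 2.351.
This is the posterior mode — the MAP estimate.

1.822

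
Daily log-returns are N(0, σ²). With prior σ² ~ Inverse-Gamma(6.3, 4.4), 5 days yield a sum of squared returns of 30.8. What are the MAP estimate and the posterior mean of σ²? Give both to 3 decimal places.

MAP estimate = 2.020, posterior mean = 2.538

Posterior: Inverse-Gamma(shape = 6.3+5/2 = 8.8, scale = 4.4+30.8/2 = 19.8).
Mode = β/(α+1) = 19.8/9.8 = 2.020.
Mean = β/(α−1) = 19.8/7.8 = 2.538.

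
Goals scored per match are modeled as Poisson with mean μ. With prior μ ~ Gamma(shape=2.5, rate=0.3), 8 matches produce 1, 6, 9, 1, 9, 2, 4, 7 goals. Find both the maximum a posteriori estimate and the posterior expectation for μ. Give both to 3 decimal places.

MAP = 4.880, posterior mean = 5.000

Σ counts = 39. Posterior: Gamma(shape = 2.5+39 = 41.5, rate = 0.3+8 = 8.3).
Mode = (α−1)/β = 40.5/8.3 = 4.880.
Mean = α/β = 41.5/8.3 = 5.000.
The mean is pulled above the mode by the posterior's right skew.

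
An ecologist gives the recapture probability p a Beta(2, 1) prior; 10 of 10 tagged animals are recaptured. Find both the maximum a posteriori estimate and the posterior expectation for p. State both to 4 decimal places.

Posterior: Beta(2+10, 1+0) = Beta(12, 1).
Since β = 1 ≤ 1 and α > 1, the Beta density is monotone increasing on [0,1]; the mode is at 1.
Mean = 12/(12+1) = 0.9231.

maximum a posteriori estimate = 1.0000, posterior expectation = 0.9231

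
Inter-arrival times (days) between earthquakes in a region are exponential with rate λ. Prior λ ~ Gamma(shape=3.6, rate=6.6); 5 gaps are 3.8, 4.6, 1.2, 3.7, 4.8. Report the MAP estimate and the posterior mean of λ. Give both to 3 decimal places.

Σ times = 18.1. Posterior: Gamma(shape = 3.6+5 = 8.6, rate = 6.6+18.1 = 24.7).
Mode = (α−1)/β = 7.6/24.7 = 0.308.
Mean = α/β = 8.6/24.7 = 0.348.
The mean is pulled above the mode by the posterior's right skew.

MAP estimate = 0.308, posterior mean = 0.348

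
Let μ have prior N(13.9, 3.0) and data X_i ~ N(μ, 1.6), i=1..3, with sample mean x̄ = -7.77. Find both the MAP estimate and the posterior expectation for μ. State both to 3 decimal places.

MAP = -4.499; posterior mean = -4.499

Posterior for μ is Normal. Precision-weighted mean: (1/3.0·13.9 + 3/1.6·-7.77) / (1/3.0 + 3/1.6) = -4.499.
A Normal posterior is symmetric, so mode = mean.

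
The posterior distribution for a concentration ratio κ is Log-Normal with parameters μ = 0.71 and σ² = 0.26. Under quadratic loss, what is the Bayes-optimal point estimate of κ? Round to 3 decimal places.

Mode = exp(μ − σ²) = exp(0.45) = 1.568.
Mean = exp(μ + σ²/2) = exp(0.840) = 2.316.
Quadratic loss ⇒ the optimal estimator is the posterior mean.

2.316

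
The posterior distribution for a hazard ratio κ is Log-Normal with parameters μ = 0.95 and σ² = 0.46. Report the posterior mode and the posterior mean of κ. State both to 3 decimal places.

MAP: 1.632. Posterior mean: 3.254.

Mode = exp(μ − σ²) = exp(0.49) = 1.632.
Mean = exp(μ + σ²/2) = exp(1.180) = 3.254.
Right-skewed posterior ⇒ mode < mean.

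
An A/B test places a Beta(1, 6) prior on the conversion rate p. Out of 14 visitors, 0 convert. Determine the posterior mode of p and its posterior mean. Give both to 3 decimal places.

p_MAP = 0.000, E[p|data] = 0.048

Posterior: Beta(1+0, 6+14) = Beta(1, 20).
Since α = 1 ≤ 1 and β > 1, the Beta density is monotone decreasing on [0,1]; the mode is at 0.
Mean = 1/(1+20) = 0.048.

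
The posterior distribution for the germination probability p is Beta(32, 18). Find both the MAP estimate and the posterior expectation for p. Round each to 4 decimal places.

Mode = (32−1)/(32+18−2) = 31/48 = 0.6458.
Mean = 32/(32+18) = 32/50 = 0.6400.

MAP: 0.6458. Posterior mean: 0.6400.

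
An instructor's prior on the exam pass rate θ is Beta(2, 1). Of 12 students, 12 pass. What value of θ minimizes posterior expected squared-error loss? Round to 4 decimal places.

0.9333

Posterior: Beta(2+12, 1+0) = Beta(14, 1).
Since β = 1 ≤ 1 and α > 1, the Beta density is monotone increasing on [0,1]; the mode is at 1.
Mean = 14/(14+1) = 0.9333.
Squared-error loss ⇒ the optimal estimator is the posterior mean.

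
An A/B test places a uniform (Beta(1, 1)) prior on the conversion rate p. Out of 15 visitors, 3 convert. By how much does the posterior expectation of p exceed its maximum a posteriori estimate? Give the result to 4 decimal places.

0.0353

Posterior: Beta(1+3, 1+12) = Beta(4, 13).
Mode = (4−1)/(4+13−2) = 3/15 = 0.2000.
With a flat prior the MAP equals the MLE, 3/15.
Mean = 4/(4+13) = 4/17 = 0.2353.
Difference = 0.2353 − 0.2000 = 0.0353.
The posterior is right-skewed, so the mean exceeds the mode.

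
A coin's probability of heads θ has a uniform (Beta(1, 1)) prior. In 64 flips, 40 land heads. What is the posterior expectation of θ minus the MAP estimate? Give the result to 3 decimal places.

-0.004

Posterior: Beta(1+40, 1+24) = Beta(41, 25).
Mode = (41−1)/(41+25−2) = 40/64 = 0.625.
Mean = 41/(41+25) = 41/66 = 0.621.
Difference = 0.621 − 0.625 = -0.004.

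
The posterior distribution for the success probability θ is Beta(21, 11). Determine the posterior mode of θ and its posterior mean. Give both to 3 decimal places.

Mode = (21−1)/(21+11−2) = 20/30 = 0.667.
Mean = 21/(21+11) = 21/32 = 0.656.

MAP = 0.667; posterior mean = 0.656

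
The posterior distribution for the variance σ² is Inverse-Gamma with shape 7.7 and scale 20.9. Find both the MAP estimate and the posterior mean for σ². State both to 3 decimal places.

Mode = β/(α+1) = 20.9/8.7 = 2.402.
Mean = β/(α−1) = 20.9/6.7 = 3.119.

MAP = 2.402; posterior mean = 3.119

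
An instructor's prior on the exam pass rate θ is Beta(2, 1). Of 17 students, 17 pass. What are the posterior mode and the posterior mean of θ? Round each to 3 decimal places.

Posterior: Beta(2+17, 1+0) = Beta(19, 1).
Since β = 1 ≤ 1 and α > 1, the Beta density is monotone increasing on [0,1]; the mode is at 1.
Mean = 19/(19+1) = 0.950.
Mode > mean: the posterior has a left tail.

MAP: 1.000. Posterior mean: 0.950.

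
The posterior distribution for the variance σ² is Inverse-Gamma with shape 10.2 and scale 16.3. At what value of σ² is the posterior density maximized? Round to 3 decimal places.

Mode = β/(α+1) = 16.3/11.2 = 1.455.
Mean = β/(α−1) = 16.3/9.2 = 1.772.
This is the posterior mode — the MAP estimate.

1.455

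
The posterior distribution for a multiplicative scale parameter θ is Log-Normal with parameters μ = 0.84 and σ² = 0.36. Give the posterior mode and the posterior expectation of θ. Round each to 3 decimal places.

Mode = exp(μ − σ²) = exp(0.48) = 1.616.
Mean = exp(μ + σ²/2) = exp(1.020) = 2.773.
Right-skewed posterior ⇒ mode < mean.

θ_MAP = 1.616, E[θ|data] = 2.773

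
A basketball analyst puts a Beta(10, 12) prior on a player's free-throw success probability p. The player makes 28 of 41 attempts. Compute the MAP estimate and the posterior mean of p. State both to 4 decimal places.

Posterior: Beta(10+28, 12+13) = Beta(38, 25).
Mode = (38−1)/(38+25−2) = 37/61 = 0.6066.
Mean = 38/(38+25) = 38/63 = 0.6032.

MAP estimate = 0.6066, posterior mean = 0.6032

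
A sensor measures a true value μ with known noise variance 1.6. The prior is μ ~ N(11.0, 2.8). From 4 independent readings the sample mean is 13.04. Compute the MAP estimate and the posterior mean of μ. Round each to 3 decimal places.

MAP estimate = 12.785, posterior mean = 12.785

Posterior for μ is Normal. Precision-weighted mean: (1/2.8·11.0 + 4/1.6·13.04) / (1/2.8 + 4/1.6) = 12.785.
A Normal posterior is symmetric, so mode = mean.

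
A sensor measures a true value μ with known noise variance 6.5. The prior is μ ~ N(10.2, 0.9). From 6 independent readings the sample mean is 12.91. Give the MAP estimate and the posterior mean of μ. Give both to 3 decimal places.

MAP = 11.430, posterior mean = 11.430

Posterior for μ is Normal. Precision-weighted mean: (1/0.9·10.2 + 6/6.5·12.91) / (1/0.9 + 6/6.5) = 11.430.
A Normal posterior is symmetric, so mode = mean.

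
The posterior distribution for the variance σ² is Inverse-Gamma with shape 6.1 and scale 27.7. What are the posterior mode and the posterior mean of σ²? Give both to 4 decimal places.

posterior mode = 3.9014, posterior mean = 5.4314

Mode = β/(α+1) = 27.7/7.1 = 3.9014.
Mean = β/(α−1) = 27.7/5.1 = 5.4314.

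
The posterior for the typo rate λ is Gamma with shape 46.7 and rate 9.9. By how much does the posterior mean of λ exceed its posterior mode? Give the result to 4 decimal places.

Mode = (α−1)/β = 45.7/9.9 = 4.6162.
Mean = α/β = 46.7/9.9 = 4.7172.
Difference = 4.7172 − 4.6162 = 0.1010.
Mean > mode: the posterior has a right tail.

0.1010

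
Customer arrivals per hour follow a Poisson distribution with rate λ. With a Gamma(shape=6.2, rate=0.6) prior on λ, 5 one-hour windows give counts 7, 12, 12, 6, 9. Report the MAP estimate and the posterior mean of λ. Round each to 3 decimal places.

MAP: 9.143. Posterior mean: 9.321.

Σ counts = 46. Posterior: Gamma(shape = 6.2+46 = 52.2, rate = 0.6+5 = 5.6).
Mode = (α−1)/β = 51.2/5.6 = 9.143.
Mean = α/β = 52.2/5.6 = 9.321.
The mean is pulled above the mode by the posterior's right skew.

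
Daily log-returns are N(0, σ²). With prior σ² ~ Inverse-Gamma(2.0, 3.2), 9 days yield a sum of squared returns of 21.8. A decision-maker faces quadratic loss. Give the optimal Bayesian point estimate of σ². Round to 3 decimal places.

Posterior: Inverse-Gamma(shape = 2.0+9/2 = 6.5, scale = 3.2+21.8/2 = 14.1).
Mode = β/(α+1) = 14.1/7.5 = 1.880.
Mean = β/(α−1) = 14.1/5.5 = 2.564.
Quadratic loss ⇒ the optimal estimator is the posterior mean.

2.564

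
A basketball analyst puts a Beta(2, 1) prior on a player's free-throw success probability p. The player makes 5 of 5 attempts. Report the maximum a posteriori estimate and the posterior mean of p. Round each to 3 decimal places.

MAP: 1.000. Posterior mean: 0.875.

Posterior: Beta(2+5, 1+0) = Beta(7, 1).
Since β = 1 ≤ 1 and α > 1, the Beta density is monotone increasing on [0,1]; the mode is at 1.
Mean = 7/(7+1) = 0.875.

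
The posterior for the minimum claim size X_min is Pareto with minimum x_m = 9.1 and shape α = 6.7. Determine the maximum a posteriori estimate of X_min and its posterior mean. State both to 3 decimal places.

MAP: 9.100. Posterior mean: 10.696.

The Pareto density is strictly decreasing on [x_m, ∞), so the mode is x_m = 9.100.
Mean = α·x_m/(α−1) = 6.7·9.1/5.7 = 10.696.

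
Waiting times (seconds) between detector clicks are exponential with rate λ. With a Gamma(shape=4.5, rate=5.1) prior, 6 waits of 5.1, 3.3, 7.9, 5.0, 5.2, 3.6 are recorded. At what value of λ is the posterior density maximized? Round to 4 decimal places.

0.2699

Σ times = 30.1. Posterior: Gamma(shape = 4.5+6 = 10.5, rate = 5.1+30.1 = 35.2).
Mode = (α−1)/β = 9.5/35.2 = 0.2699.
Mean = α/β = 10.5/35.2 = 0.2983.
This is the posterior mode — the MAP estimate.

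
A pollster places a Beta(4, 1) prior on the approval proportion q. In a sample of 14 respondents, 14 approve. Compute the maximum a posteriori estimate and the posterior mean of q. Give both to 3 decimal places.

Posterior: Beta(4+14, 1+0) = Beta(18, 1).
Since β = 1 ≤ 1 and α > 1, the Beta density is monotone increasing on [0,1]; the mode is at 1.
Mean = 18/(18+1) = 0.947.

MAP = 1.000; posterior mean = 0.947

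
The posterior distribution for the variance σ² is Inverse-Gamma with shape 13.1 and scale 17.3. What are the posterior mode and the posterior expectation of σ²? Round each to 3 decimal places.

σ²_MAP = 1.227, E[σ²|data] = 1.430

Mode = β/(α+1) = 17.3/14.1 = 1.227.
Mean = β/(α−1) = 17.3/12.1 = 1.430.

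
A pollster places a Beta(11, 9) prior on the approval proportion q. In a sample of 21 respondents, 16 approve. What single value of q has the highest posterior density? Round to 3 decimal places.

Posterior: Beta(11+16, 9+5) = Beta(27, 14).
Mode = (27−1)/(27+14−2) = 26/39 = 0.667.
Mean = 27/(27+14) = 27/41 = 0.659.
This is the posterior mode — the MAP estimate.

0.667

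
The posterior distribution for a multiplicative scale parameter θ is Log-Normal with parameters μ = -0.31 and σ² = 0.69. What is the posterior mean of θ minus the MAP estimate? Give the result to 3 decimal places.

Mode = exp(μ − σ²) = exp(-1.00) = 0.368.
Mean = exp(μ + σ²/2) = exp(0.035) = 1.036.
Difference = 1.036 − 0.368 = 0.668.

0.668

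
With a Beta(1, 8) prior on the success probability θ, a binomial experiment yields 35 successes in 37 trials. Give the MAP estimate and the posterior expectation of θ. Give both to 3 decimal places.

Posterior: Beta(1+35, 8+2) = Beta(36, 10).
Mode = (36−1)/(36+10−2) = 35/44 = 0.795.
Mean = 36/(36+10) = 36/46 = 0.783.
Mode > mean: the posterior has a left tail.

MAP = 0.795, posterior mean = 0.783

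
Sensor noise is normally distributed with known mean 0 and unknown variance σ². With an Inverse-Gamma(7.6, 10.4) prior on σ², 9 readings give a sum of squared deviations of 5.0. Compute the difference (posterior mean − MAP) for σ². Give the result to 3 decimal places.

0.177

Posterior: Inverse-Gamma(shape = 7.6+9/2 = 12.1, scale = 10.4+5.0/2 = 12.9).
Mode = β/(α+1) = 12.9/13.1 = 0.985.
Mean = β/(α−1) = 12.9/11.1 = 1.162.
Difference = 1.162 − 0.985 = 0.177.
Mean > mode: the posterior has a right tail.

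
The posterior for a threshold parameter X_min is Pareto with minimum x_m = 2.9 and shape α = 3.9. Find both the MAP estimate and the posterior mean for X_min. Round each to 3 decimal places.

MAP = 2.900; posterior mean = 3.900

The Pareto density is strictly decreasing on [x_m, ∞), so the mode is x_m = 2.900.
Mean = α·x_m/(α−1) = 3.9·2.9/2.9 = 3.900.
The posterior is right-skewed, so the mean exceeds the mode.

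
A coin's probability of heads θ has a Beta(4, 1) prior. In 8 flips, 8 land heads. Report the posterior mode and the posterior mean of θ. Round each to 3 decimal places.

Posterior: Beta(4+8, 1+0) = Beta(12, 1).
Since β = 1 ≤ 1 and α > 1, the Beta density is monotone increasing on [0,1]; the mode is at 1.
Mean = 12/(12+1) = 0.923.
The posterior is left-skewed, so the mode exceeds the mean.

posterior mode = 1.000, posterior mean = 0.923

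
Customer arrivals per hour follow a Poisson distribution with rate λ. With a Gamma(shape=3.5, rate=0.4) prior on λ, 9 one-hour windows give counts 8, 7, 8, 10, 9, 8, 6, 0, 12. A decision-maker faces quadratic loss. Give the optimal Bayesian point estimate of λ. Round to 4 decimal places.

7.6064

Σ counts = 68. Posterior: Gamma(shape = 3.5+68 = 71.5, rate = 0.4+9 = 9.4).
Mode = (α−1)/β = 70.5/9.4 = 7.5000.
Mean = α/β = 71.5/9.4 = 7.6064.
Quadratic loss ⇒ the optimal estimator is the posterior mean.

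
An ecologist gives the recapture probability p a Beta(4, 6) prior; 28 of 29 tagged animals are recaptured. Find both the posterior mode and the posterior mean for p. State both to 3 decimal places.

p_MAP = 0.838, E[p|data] = 0.821

Posterior: Beta(4+28, 6+1) = Beta(32, 7).
Mode = (32−1)/(32+7−2) = 31/37 = 0.838.
Mean = 32/(32+7) = 32/39 = 0.821.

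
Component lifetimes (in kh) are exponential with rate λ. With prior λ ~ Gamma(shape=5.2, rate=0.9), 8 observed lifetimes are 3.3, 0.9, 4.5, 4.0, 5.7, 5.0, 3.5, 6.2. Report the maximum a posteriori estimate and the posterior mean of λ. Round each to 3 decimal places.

Σ times = 33.1. Posterior: Gamma(shape = 5.2+8 = 13.2, rate = 0.9+33.1 = 34.0).
Mode = (α−1)/β = 12.2/34.0 = 0.359.
Mean = α/β = 13.2/34.0 = 0.388.

MAP = 0.359, posterior mean = 0.388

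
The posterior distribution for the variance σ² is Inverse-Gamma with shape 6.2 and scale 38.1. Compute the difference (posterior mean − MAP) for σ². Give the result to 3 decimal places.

Mode = β/(α+1) = 38.1/7.2 = 5.292.
Mean = β/(α−1) = 38.1/5.2 = 7.327.
Difference = 7.327 − 5.292 = 2.035.
Right-skewed posterior ⇒ mode < mean.

2.035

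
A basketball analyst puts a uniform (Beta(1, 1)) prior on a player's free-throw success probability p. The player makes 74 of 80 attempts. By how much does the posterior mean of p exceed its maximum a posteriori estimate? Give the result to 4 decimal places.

-0.0104

Posterior: Beta(1+74, 1+6) = Beta(75, 7).
Mode = (75−1)/(75+7−2) = 74/80 = 0.9250.
Mean = 75/(75+7) = 75/82 = 0.9146.
Difference = 0.9146 − 0.9250 = -0.0104.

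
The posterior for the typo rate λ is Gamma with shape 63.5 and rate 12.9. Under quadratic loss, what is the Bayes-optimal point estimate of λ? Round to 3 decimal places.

4.922

Mode = (α−1)/β = 62.5/12.9 = 4.845.
Mean = α/β = 63.5/12.9 = 4.922.
Quadratic loss ⇒ the optimal estimator is the posterior mean.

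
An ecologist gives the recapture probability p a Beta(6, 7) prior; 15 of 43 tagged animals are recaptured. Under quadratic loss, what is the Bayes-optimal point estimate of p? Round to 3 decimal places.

Posterior: Beta(6+15, 7+28) = Beta(21, 35).
Mode = (21−1)/(21+35−2) = 20/54 = 0.370.
Mean = 21/(21+35) = 21/56 = 0.375.
Quadratic loss ⇒ the optimal estimator is the posterior mean.

0.375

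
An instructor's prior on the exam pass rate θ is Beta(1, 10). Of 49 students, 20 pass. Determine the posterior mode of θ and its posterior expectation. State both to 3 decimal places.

Posterior: Beta(1+20, 10+29) = Beta(21, 39).
Mode = (21−1)/(21+39−2) = 20/58 = 0.345.
Mean = 21/(21+39) = 21/60 = 0.350.

posterior mode = 0.345, posterior expectation = 0.350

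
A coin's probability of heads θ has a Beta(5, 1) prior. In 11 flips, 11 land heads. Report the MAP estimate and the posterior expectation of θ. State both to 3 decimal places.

Posterior: Beta(5+11, 1+0) = Beta(16, 1).
Since β = 1 ≤ 1 and α > 1, the Beta density is monotone increasing on [0,1]; the mode is at 1.
Mean = 16/(16+1) = 0.941.
Mode > mean: the posterior has a left tail.

MAP = 1.000; posterior mean = 0.941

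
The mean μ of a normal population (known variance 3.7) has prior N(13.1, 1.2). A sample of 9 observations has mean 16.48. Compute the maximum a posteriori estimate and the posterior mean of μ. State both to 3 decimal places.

Posterior for μ is Normal. Precision-weighted mean: (1/1.2·13.1 + 9/3.7·16.48) / (1/1.2 + 9/3.7) = 15.618.
A Normal posterior is symmetric, so mode = mean.

MAP = 15.618, posterior mean = 15.618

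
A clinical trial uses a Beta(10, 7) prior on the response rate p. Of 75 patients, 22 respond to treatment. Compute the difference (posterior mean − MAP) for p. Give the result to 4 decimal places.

Posterior: Beta(10+22, 7+53) = Beta(32, 60).
Mode = (32−1)/(32+60−2) = 31/90 = 0.3444.
Mean = 32/(32+60) = 32/92 = 0.3478.
Difference = 0.3478 − 0.3444 = 0.0034.

0.0034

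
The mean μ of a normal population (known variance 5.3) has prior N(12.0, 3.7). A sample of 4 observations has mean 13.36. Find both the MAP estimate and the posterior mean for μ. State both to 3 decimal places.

μ_MAP = 13.001, E[μ|data] = 13.001

Posterior for μ is Normal. Precision-weighted mean: (1/3.7·12.0 + 4/5.3·13.36) / (1/3.7 + 4/5.3) = 13.001.
A Normal posterior is symmetric, so mode = mean.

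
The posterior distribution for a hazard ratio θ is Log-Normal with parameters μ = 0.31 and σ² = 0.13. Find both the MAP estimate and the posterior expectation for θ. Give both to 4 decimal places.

θ_MAP = 1.1972, E[θ|data] = 1.4550

Mode = exp(μ − σ²) = exp(0.18) = 1.1972.
Mean = exp(μ + σ²/2) = exp(0.375) = 1.4550.
Mean > mode: the posterior has a right tail.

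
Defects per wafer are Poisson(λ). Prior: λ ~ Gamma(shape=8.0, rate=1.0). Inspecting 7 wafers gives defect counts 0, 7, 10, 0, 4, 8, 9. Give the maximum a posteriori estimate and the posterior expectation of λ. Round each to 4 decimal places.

λ_MAP = 5.6250, E[λ|data] = 5.7500

Σ counts = 38. Posterior: Gamma(shape = 8.0+38 = 46.0, rate = 1.0+7 = 8.0).
Mode = (α−1)/β = 45.0/8.0 = 5.6250.
Mean = α/β = 46.0/8.0 = 5.7500.
The mean is pulled above the mode by the posterior's right skew.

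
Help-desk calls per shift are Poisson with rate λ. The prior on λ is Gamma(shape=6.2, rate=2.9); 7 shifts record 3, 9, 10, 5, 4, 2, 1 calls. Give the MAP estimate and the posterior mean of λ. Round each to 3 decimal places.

Σ counts = 34. Posterior: Gamma(shape = 6.2+34 = 40.2, rate = 2.9+7 = 9.9).
Mode = (α−1)/β = 39.2/9.9 = 3.960.
Mean = α/β = 40.2/9.9 = 4.061.

MAP estimate = 3.960, posterior mean = 4.061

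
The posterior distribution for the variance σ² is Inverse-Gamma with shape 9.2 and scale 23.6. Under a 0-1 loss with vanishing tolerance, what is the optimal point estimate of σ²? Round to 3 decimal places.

Mode = β/(α+1) = 23.6/10.2 = 2.314.
Mean = β/(α−1) = 23.6/8.2 = 2.878.
This is the posterior mode — the MAP estimate.

2.314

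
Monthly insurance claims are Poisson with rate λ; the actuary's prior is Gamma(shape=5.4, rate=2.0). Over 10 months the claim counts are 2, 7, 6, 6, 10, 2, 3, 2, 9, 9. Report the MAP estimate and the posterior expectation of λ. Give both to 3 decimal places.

Σ counts = 56. Posterior: Gamma(shape = 5.4+56 = 61.4, rate = 2.0+10 = 12.0).
Mode = (α−1)/β = 60.4/12.0 = 5.033.
Mean = α/β = 61.4/12.0 = 5.117.
The mean is pulled above the mode by the posterior's right skew.

MAP: 5.033. Posterior mean: 5.117.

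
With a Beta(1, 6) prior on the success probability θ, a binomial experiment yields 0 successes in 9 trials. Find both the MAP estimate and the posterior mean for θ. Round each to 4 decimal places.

MAP = 0.0000; posterior mean = 0.0625

Posterior: Beta(1+0, 6+9) = Beta(1, 15).
Since α = 1 ≤ 1 and β > 1, the Beta density is monotone decreasing on [0,1]; the mode is at 0.
Mean = 1/(1+15) = 0.0625.
The mean is pulled above the mode by the posterior's right skew.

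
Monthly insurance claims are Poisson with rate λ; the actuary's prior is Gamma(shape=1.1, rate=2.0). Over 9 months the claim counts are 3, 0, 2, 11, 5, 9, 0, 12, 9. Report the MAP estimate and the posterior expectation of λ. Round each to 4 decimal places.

MAP estimate = 4.6455, posterior expectation = 4.7364

Σ counts = 51. Posterior: Gamma(shape = 1.1+51 = 52.1, rate = 2.0+9 = 11.0).
Mode = (α−1)/β = 51.1/11.0 = 4.6455.
Mean = α/β = 52.1/11.0 = 4.7364.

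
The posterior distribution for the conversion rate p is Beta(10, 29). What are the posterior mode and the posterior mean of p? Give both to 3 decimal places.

Mode = (10−1)/(10+29−2) = 9/37 = 0.243.
Mean = 10/(10+29) = 10/39 = 0.256.

MAP = 0.243, posterior mean = 0.256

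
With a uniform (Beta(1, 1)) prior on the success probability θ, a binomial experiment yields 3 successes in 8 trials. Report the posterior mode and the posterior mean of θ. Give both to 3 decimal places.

posterior mode = 0.375, posterior mean = 0.400

Posterior: Beta(1+3, 1+5) = Beta(4, 6).
Mode = (4−1)/(4+6−2) = 3/8 = 0.375.
With a flat prior the MAP equals the MLE, 3/8.
Mean = 4/(4+6) = 4/10 = 0.400.
The mean is pulled above the mode by the posterior's right skew.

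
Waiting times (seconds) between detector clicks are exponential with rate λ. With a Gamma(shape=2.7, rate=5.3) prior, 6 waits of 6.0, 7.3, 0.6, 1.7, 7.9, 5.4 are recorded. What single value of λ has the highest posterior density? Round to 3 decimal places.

0.225

Σ times = 28.9. Posterior: Gamma(shape = 2.7+6 = 8.7, rate = 5.3+28.9 = 34.2).
Mode = (α−1)/β = 7.7/34.2 = 0.225.
Mean = α/β = 8.7/34.2 = 0.254.
This is the posterior mode — the MAP estimate.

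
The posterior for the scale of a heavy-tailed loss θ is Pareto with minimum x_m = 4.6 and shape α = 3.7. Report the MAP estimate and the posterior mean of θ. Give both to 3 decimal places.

The Pareto density is strictly decreasing on [x_m, ∞), so the mode is x_m = 4.600.
Mean = α·x_m/(α−1) = 3.7·4.6/2.7 = 6.304.

MAP: 4.600. Posterior mean: 6.304.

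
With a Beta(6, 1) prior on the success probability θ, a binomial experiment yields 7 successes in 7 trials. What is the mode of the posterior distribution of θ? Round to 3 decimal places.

Posterior: Beta(6+7, 1+0) = Beta(13, 1).
Since β = 1 ≤ 1 and α > 1, the Beta density is monotone increasing on [0,1]; the mode is at 1.
Mean = 13/(13+1) = 0.929.
This is the posterior mode — the MAP estimate.

1.000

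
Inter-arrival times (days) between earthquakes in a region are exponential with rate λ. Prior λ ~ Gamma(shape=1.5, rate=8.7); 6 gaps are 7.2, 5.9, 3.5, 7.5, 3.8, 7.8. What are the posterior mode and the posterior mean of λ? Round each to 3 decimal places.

posterior mode = 0.146, posterior mean = 0.169

Σ times = 35.7. Posterior: Gamma(shape = 1.5+6 = 7.5, rate = 8.7+35.7 = 44.4).
Mode = (α−1)/β = 6.5/44.4 = 0.146.
Mean = α/β = 7.5/44.4 = 0.169.
The posterior is right-skewed, so the mean exceeds the mode.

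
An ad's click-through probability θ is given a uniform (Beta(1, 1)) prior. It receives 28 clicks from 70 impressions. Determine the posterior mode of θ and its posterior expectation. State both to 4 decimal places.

MAP: 0.4000. Posterior mean: 0.4028.

Posterior: Beta(1+28, 1+42) = Beta(29, 43).
Mode = (29−1)/(29+43−2) = 28/70 = 0.4000.
Mean = 29/(29+43) = 29/72 = 0.4028.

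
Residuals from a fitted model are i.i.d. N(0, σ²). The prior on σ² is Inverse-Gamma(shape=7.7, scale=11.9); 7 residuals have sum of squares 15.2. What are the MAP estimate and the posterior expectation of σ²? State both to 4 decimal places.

σ²_MAP = 1.5984, E[σ²|data] = 1.9118

Posterior: Inverse-Gamma(shape = 7.7+7/2 = 11.2, scale = 11.9+15.2/2 = 19.5).
Mode = β/(α+1) = 19.5/12.2 = 1.5984.
Mean = β/(α−1) = 19.5/10.2 = 1.9118.
The posterior is right-skewed, so the mean exceeds the mode.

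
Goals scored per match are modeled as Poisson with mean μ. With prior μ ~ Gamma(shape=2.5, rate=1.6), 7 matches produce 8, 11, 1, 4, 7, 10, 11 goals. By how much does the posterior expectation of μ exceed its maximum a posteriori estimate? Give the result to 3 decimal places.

Σ counts = 52. Posterior: Gamma(shape = 2.5+52 = 54.5, rate = 1.6+7 = 8.6).
Mode = (α−1)/β = 53.5/8.6 = 6.221.
Mean = α/β = 54.5/8.6 = 6.337.
Difference = 6.337 − 6.221 = 0.116.
The posterior is right-skewed, so the mean exceeds the mode.

0.116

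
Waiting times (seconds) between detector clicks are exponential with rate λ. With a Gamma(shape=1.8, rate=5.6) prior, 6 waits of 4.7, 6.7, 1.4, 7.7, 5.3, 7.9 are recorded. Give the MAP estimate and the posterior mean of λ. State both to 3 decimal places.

Σ times = 33.7. Posterior: Gamma(shape = 1.8+6 = 7.8, rate = 5.6+33.7 = 39.3).
Mode = (α−1)/β = 6.8/39.3 = 0.173.
Mean = α/β = 7.8/39.3 = 0.198.

λ_MAP = 0.173, E[λ|data] = 0.198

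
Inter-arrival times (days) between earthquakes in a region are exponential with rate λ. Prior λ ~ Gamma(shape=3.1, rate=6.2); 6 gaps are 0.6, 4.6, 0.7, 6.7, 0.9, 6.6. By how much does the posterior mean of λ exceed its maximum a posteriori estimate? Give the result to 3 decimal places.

Σ times = 20.1. Posterior: Gamma(shape = 3.1+6 = 9.1, rate = 6.2+20.1 = 26.3).
Mode = (α−1)/β = 8.1/26.3 = 0.308.
Mean = α/β = 9.1/26.3 = 0.346.
Difference = 0.346 − 0.308 = 0.038.

0.038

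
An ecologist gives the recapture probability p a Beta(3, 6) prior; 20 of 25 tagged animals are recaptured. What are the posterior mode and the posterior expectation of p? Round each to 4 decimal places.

Posterior: Beta(3+20, 6+5) = Beta(23, 11).
Mode = (23−1)/(23+11−2) = 22/32 = 0.6875.
Mean = 23/(23+11) = 23/34 = 0.6765.

p_MAP = 0.6875, E[p|data] = 0.6765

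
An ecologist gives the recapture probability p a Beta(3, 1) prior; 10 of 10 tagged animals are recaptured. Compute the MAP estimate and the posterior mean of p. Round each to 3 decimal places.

MAP estimate = 1.000, posterior mean = 0.929

Posterior: Beta(3+10, 1+0) = Beta(13, 1).
Since β = 1 ≤ 1 and α > 1, the Beta density is monotone increasing on [0,1]; the mode is at 1.
Mean = 13/(13+1) = 0.929.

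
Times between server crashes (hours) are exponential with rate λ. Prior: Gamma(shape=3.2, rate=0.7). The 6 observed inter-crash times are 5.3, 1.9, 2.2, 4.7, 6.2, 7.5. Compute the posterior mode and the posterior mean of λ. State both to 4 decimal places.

MAP = 0.2877; posterior mean = 0.3228

Σ times = 27.8. Posterior: Gamma(shape = 3.2+6 = 9.2, rate = 0.7+27.8 = 28.5).
Mode = (α−1)/β = 8.2/28.5 = 0.2877.
Mean = α/β = 9.2/28.5 = 0.3228.
The mean is pulled above the mode by the posterior's right skew.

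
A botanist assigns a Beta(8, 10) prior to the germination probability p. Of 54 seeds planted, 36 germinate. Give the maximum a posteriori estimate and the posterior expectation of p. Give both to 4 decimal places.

Posterior: Beta(8+36, 10+18) = Beta(44, 28).
Mode = (44−1)/(44+28−2) = 43/70 = 0.6143.
Mean = 44/(44+28) = 44/72 = 0.6111.
Mode > mean: the posterior has a left tail.

p_MAP = 0.6143, E[p|data] = 0.6111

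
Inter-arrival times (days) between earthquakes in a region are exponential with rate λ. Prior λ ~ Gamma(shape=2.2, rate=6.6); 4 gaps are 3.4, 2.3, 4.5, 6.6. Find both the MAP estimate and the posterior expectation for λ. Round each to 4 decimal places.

MAP = 0.2222, posterior mean = 0.2650

Σ times = 16.8. Posterior: Gamma(shape = 2.2+4 = 6.2, rate = 6.6+16.8 = 23.4).
Mode = (α−1)/β = 5.2/23.4 = 0.2222.
Mean = α/β = 6.2/23.4 = 0.2650.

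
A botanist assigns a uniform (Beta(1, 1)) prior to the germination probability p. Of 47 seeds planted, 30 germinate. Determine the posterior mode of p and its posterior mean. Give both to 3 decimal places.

Posterior: Beta(1+30, 1+17) = Beta(31, 18).
Mode = (31−1)/(31+18−2) = 30/47 = 0.638.
With a flat prior the MAP equals the MLE, 30/47.
Mean = 31/(31+18) = 31/49 = 0.633.
Mode > mean: the posterior has a left tail.

MAP: 0.638. Posterior mean: 0.633.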